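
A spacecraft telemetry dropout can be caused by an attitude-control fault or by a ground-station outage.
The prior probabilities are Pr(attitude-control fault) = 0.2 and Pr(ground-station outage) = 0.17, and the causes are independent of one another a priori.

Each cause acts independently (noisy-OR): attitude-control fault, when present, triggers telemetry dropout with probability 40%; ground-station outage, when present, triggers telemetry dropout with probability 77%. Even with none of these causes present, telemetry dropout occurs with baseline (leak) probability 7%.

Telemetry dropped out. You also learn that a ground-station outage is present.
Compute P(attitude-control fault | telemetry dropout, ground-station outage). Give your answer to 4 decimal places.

P(attitude-control fault | telemetry dropout, ground-station outage) ≈ 0.2170

Under noisy-OR, P(telemetry dropout | causes) = 1 − (1−0.07)·∏(1−qᵢ) over the active causes.
Enumerate both values of attitude-control fault and weight by the priors:
  P(telemetry dropout | ground-station outage) = 0.7861·0.8 + 0.87166·0.2
        = 0.628880 + 0.174332 = 0.803212
The terms with attitude-control fault present sum to 0.174332, so
  P(attitude-control fault | telemetry dropout, ground-station outage) = 0.174332 / 0.803212 ≈ 0.2170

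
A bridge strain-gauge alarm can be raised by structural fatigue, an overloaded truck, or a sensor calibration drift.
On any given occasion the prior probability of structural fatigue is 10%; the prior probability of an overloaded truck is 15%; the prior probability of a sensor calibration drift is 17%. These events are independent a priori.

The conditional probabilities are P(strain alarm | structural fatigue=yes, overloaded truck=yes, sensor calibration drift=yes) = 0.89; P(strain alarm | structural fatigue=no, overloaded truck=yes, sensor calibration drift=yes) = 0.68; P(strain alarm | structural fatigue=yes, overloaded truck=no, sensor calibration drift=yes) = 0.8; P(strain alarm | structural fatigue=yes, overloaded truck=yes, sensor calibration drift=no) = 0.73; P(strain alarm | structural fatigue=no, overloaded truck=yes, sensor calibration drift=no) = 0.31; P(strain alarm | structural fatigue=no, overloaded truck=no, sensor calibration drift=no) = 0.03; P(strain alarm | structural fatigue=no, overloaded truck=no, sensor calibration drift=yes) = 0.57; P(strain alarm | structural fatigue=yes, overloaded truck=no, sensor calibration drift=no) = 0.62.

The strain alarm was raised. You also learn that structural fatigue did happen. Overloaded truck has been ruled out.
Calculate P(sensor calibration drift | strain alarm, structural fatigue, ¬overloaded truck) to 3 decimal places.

By total probability over both values of sensor calibration drift:
  P(strain alarm | structural fatigue, ¬overloaded truck) = 0.62×0.83 + 0.8×0.17
        = 0.514600 + 0.136000 = 0.650600
Keeping only the sensor calibration drift-present terms gives 0.136000, so
  P(sensor calibration drift | strain alarm, structural fatigue, ¬overloaded truck) = 0.136000 / 0.650600 ≈ 0.209

P(sensor calibration drift | strain alarm, structural fatigue, ¬overloaded truck) ≈ 0.209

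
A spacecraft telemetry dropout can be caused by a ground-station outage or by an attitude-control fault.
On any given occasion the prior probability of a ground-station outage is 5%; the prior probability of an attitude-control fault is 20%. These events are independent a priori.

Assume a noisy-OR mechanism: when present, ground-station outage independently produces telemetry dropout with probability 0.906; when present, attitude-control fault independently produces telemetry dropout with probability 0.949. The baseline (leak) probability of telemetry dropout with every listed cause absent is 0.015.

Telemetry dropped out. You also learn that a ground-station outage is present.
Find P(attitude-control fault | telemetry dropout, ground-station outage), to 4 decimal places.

Under noisy-OR, P(telemetry dropout | causes) = 1 − (1−0.015)·∏(1−qᵢ) over the active causes.
Numerator (weight on configurations with attitude-control fault): 0.995278×0.2 = 0.199056
Denominator P(telemetry dropout | ground-station outage): 0.90741×0.8 + 0.995278×0.2 = 0.924984
Posterior = 0.199056 / 0.924984 ≈ 0.2152

P(attitude-control fault | telemetry dropout, ground-station outage) ≈ 0.2152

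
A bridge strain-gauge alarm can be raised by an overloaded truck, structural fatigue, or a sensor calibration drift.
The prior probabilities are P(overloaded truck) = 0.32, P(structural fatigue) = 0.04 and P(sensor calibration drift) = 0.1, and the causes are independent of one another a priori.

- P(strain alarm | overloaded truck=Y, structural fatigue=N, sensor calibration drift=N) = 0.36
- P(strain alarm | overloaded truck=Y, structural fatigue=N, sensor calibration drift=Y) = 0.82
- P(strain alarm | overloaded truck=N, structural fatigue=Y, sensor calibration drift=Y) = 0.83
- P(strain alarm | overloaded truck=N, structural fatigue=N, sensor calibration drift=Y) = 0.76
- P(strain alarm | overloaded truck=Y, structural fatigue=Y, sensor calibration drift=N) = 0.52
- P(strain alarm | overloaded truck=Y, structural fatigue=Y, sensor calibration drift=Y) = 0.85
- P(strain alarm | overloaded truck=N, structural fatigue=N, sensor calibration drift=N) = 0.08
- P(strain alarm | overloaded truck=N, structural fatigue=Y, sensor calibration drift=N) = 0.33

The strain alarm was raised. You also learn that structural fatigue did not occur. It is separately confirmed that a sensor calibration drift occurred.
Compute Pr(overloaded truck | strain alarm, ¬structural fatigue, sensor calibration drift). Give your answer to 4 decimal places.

Pr(overloaded truck | strain alarm, ¬structural fatigue, sensor calibration drift) ≈ 0.3368

Enumerate both values of overloaded truck and weight by the priors:
  P(strain alarm | ¬structural fatigue, sensor calibration drift) = 0.76·0.68 + 0.82·0.32
        = 0.516800 + 0.262400 = 0.779200
Configurations with overloaded truck contribute 0.262400, so
  P(overloaded truck | strain alarm, ¬structural fatigue, sensor calibration drift) = 0.262400 / 0.779200 ≈ 0.3368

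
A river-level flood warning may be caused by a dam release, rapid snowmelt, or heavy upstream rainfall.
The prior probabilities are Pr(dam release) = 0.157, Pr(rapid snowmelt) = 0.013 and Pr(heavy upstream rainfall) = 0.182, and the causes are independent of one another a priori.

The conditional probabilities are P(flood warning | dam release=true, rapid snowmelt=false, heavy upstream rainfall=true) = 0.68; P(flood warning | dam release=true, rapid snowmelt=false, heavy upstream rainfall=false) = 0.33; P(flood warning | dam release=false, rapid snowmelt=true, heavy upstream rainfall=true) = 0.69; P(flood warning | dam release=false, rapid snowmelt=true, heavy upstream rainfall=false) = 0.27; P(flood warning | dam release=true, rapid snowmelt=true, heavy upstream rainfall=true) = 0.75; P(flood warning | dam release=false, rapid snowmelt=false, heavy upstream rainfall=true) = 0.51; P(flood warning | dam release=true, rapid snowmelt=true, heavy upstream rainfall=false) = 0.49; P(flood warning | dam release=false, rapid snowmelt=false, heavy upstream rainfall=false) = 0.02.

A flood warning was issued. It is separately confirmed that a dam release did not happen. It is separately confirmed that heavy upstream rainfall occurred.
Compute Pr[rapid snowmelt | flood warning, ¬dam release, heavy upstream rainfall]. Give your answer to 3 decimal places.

For the numerator, keep only rapid snowmelt=true terms: 0.69*0.013 = 0.008970
Denominator P(flood warning | ¬dam release, heavy upstream rainfall): 0.51*0.987 + 0.69*0.013 = 0.512340
P(rapid snowmelt | flood warning, ¬dam release, heavy upstream rainfall) = 0.008970/0.512340 ≈ 0.018

Pr[rapid snowmelt | flood warning, ¬dam release, heavy upstream rainfall] ≈ 0.018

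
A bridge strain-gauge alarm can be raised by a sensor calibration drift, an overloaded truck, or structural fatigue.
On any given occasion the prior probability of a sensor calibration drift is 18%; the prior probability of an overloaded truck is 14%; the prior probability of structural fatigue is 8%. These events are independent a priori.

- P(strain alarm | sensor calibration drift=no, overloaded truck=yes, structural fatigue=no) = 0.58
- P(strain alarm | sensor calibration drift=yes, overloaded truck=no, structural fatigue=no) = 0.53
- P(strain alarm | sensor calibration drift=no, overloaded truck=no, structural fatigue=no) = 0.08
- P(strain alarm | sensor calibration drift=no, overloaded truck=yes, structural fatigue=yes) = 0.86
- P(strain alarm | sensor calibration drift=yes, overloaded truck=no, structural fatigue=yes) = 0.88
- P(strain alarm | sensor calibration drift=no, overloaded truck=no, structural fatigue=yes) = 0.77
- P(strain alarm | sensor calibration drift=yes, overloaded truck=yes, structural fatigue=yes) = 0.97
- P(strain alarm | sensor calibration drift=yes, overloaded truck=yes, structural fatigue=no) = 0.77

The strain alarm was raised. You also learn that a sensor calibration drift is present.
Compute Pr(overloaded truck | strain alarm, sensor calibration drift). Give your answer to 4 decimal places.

Sum P(strain alarm|·) weighted by the priors over the 4 (overloaded truck, structural fatigue) configurations:
  P(strain alarm | sensor calibration drift) = 0.53×0.86×0.92 + 0.88×0.86×0.08 + 0.77×0.14×0.92 + 0.97×0.14×0.08
        = 0.419336 + 0.060544 + 0.099176 + 0.010864 = 0.589920
The terms with overloaded truck present sum to 0.110040, so
  P(overloaded truck | strain alarm, sensor calibration drift) = 0.110040 / 0.589920 ≈ 0.1865

Pr(overloaded truck | strain alarm, sensor calibration drift) ≈ 0.1865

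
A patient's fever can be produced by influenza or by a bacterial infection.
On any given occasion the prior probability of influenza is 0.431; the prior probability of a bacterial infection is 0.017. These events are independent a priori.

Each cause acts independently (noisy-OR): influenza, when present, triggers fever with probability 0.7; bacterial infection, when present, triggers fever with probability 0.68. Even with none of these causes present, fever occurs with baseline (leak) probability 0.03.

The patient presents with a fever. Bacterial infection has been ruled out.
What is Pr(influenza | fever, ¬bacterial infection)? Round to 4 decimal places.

Under noisy-OR, P(fever | causes) = 1 − (1−0.03)·∏(1−qᵢ) over the active causes.
P(fever | ¬bacterial infection) = 0.03·0.569 + 0.709·0.431 = 0.017070 + 0.305579 = 0.322649
Restricting to configurations with influenza present: 0.709·0.431 = 0.305579.
P(influenza | fever, ¬bacterial infection) = 0.305579 / 0.322649 ≈ 0.9471

Pr(influenza | fever, ¬bacterial infection) ≈ 0.9471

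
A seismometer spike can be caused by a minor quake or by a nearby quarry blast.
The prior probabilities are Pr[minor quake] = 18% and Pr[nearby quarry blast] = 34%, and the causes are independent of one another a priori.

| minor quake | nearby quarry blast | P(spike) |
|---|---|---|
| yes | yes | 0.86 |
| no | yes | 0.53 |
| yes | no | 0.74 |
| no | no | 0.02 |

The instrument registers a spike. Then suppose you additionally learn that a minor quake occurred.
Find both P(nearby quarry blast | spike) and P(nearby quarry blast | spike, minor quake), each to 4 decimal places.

P(nearby quarry blast | spike) ≈ 0.6699; P(nearby quarry blast | spike, minor quake) ≈ 0.3745

Numerator (weight on configurations with nearby quarry blast): 0.147764 + 0.052632 = 0.200396
The normalizing constant is 0.02×0.82×0.66 + 0.53×0.82×0.34 + 0.74×0.18×0.66 + 0.86×0.18×0.34 = 0.299132
P(nearby quarry blast | spike) = 0.200396/0.299132 ≈ 0.6699

Now also conditioning on minor quake=true:
Weight on nearby quarry blast=true, given the evidence: 0.86*0.34 = 0.292400
Denominator P(spike | minor quake): 0.74*0.66 + 0.86*0.34 = 0.780800
Posterior = 0.292400 / 0.780800 ≈ 0.3745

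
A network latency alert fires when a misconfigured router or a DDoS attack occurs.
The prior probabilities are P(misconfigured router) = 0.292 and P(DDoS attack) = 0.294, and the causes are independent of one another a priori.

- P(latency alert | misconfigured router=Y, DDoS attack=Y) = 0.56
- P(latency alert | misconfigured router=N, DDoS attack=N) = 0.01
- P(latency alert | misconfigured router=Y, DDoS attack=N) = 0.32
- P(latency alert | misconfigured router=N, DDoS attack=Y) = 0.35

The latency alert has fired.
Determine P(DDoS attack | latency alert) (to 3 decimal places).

P(DDoS attack | latency alert) ≈ 0.630

For the numerator, keep only DDoS attack=true terms: 0.072853 + 0.048075 = 0.120928
Normalizer over all consistent configurations: 0.01×0.708×0.706 + 0.35×0.708×0.294 + 0.32×0.292×0.706 + 0.56×0.292×0.294 = 0.191895
P(DDoS attack | latency alert) = 0.120928/0.191895 ≈ 0.630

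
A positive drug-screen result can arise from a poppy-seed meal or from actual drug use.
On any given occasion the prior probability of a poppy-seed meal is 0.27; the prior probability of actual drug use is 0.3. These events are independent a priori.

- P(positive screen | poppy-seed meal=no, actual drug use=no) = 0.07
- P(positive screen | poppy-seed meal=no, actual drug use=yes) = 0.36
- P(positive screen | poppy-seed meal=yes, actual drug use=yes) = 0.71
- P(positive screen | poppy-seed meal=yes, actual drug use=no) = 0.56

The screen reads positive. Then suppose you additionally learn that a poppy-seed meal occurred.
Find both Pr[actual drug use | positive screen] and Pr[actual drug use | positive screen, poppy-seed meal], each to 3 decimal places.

Pr[actual drug use | positive screen] ≈ 0.491; Pr[actual drug use | positive screen, poppy-seed meal] ≈ 0.352

By total probability over the 4 (poppy-seed meal, actual drug use) configurations:
  P(positive screen) = 0.07×0.73×0.7 + 0.36×0.73×0.3 + 0.56×0.27×0.7 + 0.71×0.27×0.3
        = 0.035770 + 0.078840 + 0.105840 + 0.057510 = 0.277960
Configurations with actual drug use contribute 0.136350, so
  P(actual drug use | positive screen) = 0.136350 / 0.277960 ≈ 0.491

Now also conditioning on poppy-seed meal=true:
By total probability over both values of actual drug use:
  P(positive screen | poppy-seed meal) = 0.56·0.7 + 0.71·0.3
        = 0.392000 + 0.213000 = 0.605000
Configurations with actual drug use contribute 0.213000, so
  P(actual drug use | positive screen, poppy-seed meal) = 0.213000 / 0.605000 ≈ 0.352
Conditioning on poppy-seed meal lowers the posterior on actual drug use: the classic explaining-away effect in a common-effect structure.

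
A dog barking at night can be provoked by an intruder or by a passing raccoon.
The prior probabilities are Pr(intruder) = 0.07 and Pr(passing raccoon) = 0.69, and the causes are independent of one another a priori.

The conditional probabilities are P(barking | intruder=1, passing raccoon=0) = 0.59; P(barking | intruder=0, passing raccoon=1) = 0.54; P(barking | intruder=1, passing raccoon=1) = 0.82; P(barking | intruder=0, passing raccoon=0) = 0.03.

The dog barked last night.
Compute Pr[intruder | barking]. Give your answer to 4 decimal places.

Pr[intruder | barking] ≈ 0.1286

P(barking) = 0.03·0.93·0.31 + 0.54·0.93·0.69 + 0.59·0.07·0.31 + 0.82·0.07·0.69 = 0.008649 + 0.346518 + 0.012803 + 0.039606 = 0.407576
Of this, 0.052409 comes from 0.012803 + 0.039606 (the intruder=true cases).
P(intruder | barking) = 0.052409 / 0.407576 ≈ 0.1286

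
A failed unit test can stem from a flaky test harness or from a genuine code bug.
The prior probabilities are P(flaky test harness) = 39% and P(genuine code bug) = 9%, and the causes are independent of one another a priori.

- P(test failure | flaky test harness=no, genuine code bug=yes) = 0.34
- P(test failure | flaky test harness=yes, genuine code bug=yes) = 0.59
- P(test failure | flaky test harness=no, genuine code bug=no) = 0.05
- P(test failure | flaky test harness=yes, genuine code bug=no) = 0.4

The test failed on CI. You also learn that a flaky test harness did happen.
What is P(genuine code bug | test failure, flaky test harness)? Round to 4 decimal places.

P(genuine code bug | test failure, flaky test harness) ≈ 0.1273

Enumerate both values of genuine code bug and weight by the priors:
  P(test failure | flaky test harness) = 0.4×0.91 + 0.59×0.09
        = 0.364000 + 0.053100 = 0.417100
Configurations with genuine code bug contribute 0.053100, so
  P(genuine code bug | test failure, flaky test harness) = 0.053100 / 0.417100 ≈ 0.1273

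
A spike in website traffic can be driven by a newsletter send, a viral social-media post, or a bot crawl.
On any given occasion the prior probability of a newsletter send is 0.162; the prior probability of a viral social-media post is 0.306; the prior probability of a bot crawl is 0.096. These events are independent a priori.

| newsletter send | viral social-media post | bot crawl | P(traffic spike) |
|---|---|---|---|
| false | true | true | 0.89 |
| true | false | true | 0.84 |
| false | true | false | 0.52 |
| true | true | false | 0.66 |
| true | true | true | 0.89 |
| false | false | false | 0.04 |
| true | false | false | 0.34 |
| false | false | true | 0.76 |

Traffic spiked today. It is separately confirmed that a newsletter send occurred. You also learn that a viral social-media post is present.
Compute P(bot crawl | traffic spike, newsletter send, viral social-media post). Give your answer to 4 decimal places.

For the numerator, keep only bot crawl=true terms: 0.89×0.096 = 0.085440
Normalizer over all consistent configurations: 0.66×0.904 + 0.89×0.096 = 0.682080
P(bot crawl | traffic spike, newsletter send, viral social-media post) = 0.085440/0.682080 ≈ 0.1253

P(bot crawl | traffic spike, newsletter send, viral social-media post) ≈ 0.1253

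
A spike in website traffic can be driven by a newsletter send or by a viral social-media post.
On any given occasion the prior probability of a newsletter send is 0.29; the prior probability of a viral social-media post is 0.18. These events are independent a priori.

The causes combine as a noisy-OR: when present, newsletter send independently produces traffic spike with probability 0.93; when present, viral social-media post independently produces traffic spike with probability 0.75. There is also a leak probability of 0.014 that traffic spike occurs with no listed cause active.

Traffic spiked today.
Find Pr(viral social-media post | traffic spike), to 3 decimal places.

Under noisy-OR, P(traffic spike | causes) = 1 − (1−0.014)·∏(1−qᵢ) over the active causes.
P(traffic spike) = 0.014·0.71·0.82 + 0.7535·0.71·0.18 + 0.93098·0.29·0.82 + 0.982745·0.29·0.18 = 0.008151 + 0.096297 + 0.221387 + 0.051299 = 0.377134
Restricting to configurations with viral social-media post present: 0.096297 + 0.051299 = 0.147596.
Hence the posterior is 0.147596/0.377134 ≈ 0.391.

Pr(viral social-media post | traffic spike) ≈ 0.391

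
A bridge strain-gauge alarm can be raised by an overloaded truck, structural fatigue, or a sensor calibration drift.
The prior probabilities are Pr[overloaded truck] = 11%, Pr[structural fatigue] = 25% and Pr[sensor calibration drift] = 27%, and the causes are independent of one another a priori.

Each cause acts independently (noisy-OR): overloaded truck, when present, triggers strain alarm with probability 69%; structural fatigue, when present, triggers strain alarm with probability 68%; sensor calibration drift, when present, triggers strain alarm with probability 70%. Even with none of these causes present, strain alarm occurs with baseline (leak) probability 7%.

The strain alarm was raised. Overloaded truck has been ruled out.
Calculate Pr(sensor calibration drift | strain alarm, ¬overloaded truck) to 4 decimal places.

Pr(sensor calibration drift | strain alarm, ¬overloaded truck) ≈ 0.5548

Under noisy-OR, P(strain alarm | causes) = 1 − (1−0.07)·∏(1−qᵢ) over the active causes.
Weight on sensor calibration drift=true, given the evidence: 0.146003 + 0.061474 = 0.207477
Normalizer over all consistent configurations: 0.07*0.75*0.73 + 0.721*0.75*0.27 + 0.7024*0.25*0.73 + 0.91072*0.25*0.27 = 0.373990
P(sensor calibration drift | strain alarm, ¬overloaded truck) = 0.207477/0.373990 ≈ 0.5548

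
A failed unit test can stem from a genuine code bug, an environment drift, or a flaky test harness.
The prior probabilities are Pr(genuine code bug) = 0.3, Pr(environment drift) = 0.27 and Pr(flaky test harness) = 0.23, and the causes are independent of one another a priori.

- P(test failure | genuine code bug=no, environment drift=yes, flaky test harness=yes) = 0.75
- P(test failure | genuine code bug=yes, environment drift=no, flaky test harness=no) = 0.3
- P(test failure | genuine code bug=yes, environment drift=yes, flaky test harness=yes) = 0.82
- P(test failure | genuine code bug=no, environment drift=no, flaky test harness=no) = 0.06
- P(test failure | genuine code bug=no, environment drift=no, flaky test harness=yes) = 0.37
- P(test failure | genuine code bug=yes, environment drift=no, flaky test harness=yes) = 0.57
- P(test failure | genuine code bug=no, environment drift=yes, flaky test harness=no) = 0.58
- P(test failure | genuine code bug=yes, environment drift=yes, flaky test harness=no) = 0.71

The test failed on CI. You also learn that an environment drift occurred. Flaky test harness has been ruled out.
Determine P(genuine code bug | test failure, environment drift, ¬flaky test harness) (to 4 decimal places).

P(test failure | environment drift, ¬flaky test harness) = 0.58×0.7 + 0.71×0.3 = 0.406000 + 0.213000 = 0.619000
Of this, 0.213000 comes from 0.71×0.3 (the genuine code bug=true cases).
P(genuine code bug | test failure, environment drift, ¬flaky test harness) = 0.213000 / 0.619000 ≈ 0.3441

P(genuine code bug | test failure, environment drift, ¬flaky test harness) ≈ 0.3441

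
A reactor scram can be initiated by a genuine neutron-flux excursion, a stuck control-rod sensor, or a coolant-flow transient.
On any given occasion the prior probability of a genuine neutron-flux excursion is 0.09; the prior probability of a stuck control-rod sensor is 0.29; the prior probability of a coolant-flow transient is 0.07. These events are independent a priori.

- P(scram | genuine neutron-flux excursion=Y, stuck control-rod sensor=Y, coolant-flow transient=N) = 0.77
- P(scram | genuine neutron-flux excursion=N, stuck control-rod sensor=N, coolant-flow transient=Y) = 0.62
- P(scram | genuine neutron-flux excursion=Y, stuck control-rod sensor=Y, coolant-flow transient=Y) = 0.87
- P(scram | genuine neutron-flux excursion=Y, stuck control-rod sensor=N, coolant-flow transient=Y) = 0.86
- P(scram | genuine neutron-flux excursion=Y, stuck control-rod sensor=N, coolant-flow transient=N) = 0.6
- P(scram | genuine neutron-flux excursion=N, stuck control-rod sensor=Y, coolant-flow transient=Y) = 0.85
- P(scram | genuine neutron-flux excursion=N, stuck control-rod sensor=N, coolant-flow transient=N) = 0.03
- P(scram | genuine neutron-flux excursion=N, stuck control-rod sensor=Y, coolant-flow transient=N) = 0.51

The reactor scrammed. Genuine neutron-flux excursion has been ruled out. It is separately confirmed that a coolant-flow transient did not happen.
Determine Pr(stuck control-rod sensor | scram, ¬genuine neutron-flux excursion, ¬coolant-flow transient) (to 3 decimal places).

Weight on stuck control-rod sensor=true, given the evidence: 0.51*0.29 = 0.147900
Denominator P(scram | ¬genuine neutron-flux excursion, ¬coolant-flow transient): 0.03*0.71 + 0.51*0.29 = 0.169200
Posterior = 0.147900 / 0.169200 ≈ 0.874

Pr(stuck control-rod sensor | scram, ¬genuine neutron-flux excursion, ¬coolant-flow transient) ≈ 0.874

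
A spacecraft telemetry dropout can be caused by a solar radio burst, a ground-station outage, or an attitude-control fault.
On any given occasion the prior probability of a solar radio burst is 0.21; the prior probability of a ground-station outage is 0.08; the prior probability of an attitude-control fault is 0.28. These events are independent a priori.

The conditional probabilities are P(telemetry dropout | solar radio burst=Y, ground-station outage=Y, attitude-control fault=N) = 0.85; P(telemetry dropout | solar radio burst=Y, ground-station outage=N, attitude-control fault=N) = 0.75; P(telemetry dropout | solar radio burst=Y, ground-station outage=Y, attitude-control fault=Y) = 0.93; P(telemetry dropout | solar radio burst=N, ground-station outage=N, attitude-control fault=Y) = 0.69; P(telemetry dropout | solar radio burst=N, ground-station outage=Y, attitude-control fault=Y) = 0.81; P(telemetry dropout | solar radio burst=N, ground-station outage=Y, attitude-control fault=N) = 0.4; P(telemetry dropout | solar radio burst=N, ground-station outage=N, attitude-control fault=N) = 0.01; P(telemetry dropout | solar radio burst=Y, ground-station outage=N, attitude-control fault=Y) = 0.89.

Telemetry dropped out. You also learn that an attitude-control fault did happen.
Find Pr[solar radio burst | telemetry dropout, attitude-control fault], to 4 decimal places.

P(telemetry dropout | attitude-control fault) = 0.69×0.79×0.92 + 0.81×0.79×0.08 + 0.89×0.21×0.92 + 0.93×0.21×0.08 = 0.501492 + 0.051192 + 0.171948 + 0.015624 = 0.740256
Restricting to configurations with solar radio burst present: 0.171948 + 0.015624 = 0.187572.
Hence the posterior is 0.187572/0.740256 ≈ 0.2534.

Pr[solar radio burst | telemetry dropout, attitude-control fault] ≈ 0.2534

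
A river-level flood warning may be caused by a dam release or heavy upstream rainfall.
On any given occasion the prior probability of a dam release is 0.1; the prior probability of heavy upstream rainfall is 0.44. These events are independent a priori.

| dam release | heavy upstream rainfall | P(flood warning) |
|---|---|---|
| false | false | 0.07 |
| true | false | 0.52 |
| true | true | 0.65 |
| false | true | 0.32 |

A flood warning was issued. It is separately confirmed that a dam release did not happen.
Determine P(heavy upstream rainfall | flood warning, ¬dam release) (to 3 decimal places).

Weight on heavy upstream rainfall=true, given the evidence: 0.32·0.44 = 0.140800
Normalizer over all consistent configurations: 0.07·0.56 + 0.32·0.44 = 0.180000
P(heavy upstream rainfall | flood warning, ¬dam release) = 0.140800/0.180000 ≈ 0.782

P(heavy upstream rainfall | flood warning, ¬dam release) ≈ 0.782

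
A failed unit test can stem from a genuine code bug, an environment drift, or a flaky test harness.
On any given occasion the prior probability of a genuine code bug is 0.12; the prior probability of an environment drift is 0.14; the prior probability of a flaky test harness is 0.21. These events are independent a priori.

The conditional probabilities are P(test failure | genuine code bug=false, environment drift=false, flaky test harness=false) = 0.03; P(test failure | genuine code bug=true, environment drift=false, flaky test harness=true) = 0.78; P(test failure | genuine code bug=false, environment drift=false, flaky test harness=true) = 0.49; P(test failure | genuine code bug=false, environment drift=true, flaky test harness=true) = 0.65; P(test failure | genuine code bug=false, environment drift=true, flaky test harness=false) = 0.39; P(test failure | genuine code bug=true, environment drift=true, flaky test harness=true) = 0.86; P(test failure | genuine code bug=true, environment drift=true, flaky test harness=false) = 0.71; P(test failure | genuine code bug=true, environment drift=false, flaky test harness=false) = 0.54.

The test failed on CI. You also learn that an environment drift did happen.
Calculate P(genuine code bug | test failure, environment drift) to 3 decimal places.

By total probability over the 4 (genuine code bug, flaky test harness) configurations:
  P(test failure | environment drift) = 0.39·0.88·0.79 + 0.65·0.88·0.21 + 0.71·0.12·0.79 + 0.86·0.12·0.21
        = 0.271128 + 0.120120 + 0.067308 + 0.021672 = 0.480228
Configurations with genuine code bug contribute 0.088980, so
  P(genuine code bug | test failure, environment drift) = 0.088980 / 0.480228 ≈ 0.185

P(genuine code bug | test failure, environment drift) ≈ 0.185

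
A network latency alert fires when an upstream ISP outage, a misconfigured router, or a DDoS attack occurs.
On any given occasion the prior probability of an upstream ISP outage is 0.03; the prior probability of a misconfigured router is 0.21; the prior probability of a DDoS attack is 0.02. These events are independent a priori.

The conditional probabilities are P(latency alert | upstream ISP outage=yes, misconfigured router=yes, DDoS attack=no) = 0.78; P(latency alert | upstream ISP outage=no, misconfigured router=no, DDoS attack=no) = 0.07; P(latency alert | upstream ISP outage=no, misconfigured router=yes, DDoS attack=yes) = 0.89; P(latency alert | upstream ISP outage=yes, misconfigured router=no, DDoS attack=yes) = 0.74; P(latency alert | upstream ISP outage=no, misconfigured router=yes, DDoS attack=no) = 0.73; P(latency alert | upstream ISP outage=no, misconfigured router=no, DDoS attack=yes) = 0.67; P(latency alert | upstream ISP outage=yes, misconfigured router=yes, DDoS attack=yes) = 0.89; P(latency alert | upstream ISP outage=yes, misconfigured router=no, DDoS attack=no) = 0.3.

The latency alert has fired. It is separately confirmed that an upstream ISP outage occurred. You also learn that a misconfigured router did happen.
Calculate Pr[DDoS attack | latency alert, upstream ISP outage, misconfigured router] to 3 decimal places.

Pr[DDoS attack | latency alert, upstream ISP outage, misconfigured router] ≈ 0.023

By total probability over both values of DDoS attack:
  P(latency alert | upstream ISP outage, misconfigured router) = 0.78×0.98 + 0.89×0.02
        = 0.764400 + 0.017800 = 0.782200
Keeping only the DDoS attack-present terms gives 0.017800, so
  P(DDoS attack | latency alert, upstream ISP outage, misconfigured router) = 0.017800 / 0.782200 ≈ 0.023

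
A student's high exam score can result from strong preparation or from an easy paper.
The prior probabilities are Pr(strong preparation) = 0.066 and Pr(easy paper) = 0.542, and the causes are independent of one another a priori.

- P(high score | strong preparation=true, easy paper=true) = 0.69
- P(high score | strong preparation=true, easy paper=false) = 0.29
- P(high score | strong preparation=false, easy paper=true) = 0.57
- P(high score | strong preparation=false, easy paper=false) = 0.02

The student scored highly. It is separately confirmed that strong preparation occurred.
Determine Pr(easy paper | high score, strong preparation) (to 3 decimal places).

Pr(easy paper | high score, strong preparation) ≈ 0.738

Numerator (weight on configurations with easy paper): 0.69*0.542 = 0.373980
Normalizer over all consistent configurations: 0.29*0.458 + 0.69*0.542 = 0.506800
P(easy paper | high score, strong preparation) = 0.373980/0.506800 ≈ 0.738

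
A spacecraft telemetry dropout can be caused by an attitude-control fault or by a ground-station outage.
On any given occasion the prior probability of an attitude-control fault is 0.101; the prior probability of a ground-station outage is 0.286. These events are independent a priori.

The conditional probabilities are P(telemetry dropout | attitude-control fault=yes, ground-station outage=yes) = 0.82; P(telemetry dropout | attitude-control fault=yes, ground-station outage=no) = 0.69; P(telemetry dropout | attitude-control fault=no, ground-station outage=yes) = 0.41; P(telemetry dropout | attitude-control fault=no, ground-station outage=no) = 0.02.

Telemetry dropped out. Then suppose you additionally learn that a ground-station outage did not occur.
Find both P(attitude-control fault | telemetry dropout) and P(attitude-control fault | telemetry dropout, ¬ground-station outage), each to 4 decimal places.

Numerator (weight on configurations with attitude-control fault): 0.049759 + 0.023687 = 0.073446
The normalizing constant is 0.02·0.899·0.714 + 0.41·0.899·0.286 + 0.69·0.101·0.714 + 0.82·0.101·0.286 = 0.191701
P(attitude-control fault | telemetry dropout) = 0.073446/0.191701 ≈ 0.3831

Now condition on the additional information:
P(telemetry dropout | ¬ground-station outage) = 0.02*0.899 + 0.69*0.101 = 0.017980 + 0.069690 = 0.087670
Restricting to configurations with attitude-control fault present: 0.69*0.101 = 0.069690.
So P(attitude-control fault | telemetry dropout, ¬ground-station outage) = 0.069690/0.087670 ≈ 0.7949.
With ground-station outage excluded, attitude-control fault must carry more of the explanatory weight for the telemetry dropout.

P(attitude-control fault | telemetry dropout) ≈ 0.3831; P(attitude-control fault | telemetry dropout, ¬ground-station outage) ≈ 0.7949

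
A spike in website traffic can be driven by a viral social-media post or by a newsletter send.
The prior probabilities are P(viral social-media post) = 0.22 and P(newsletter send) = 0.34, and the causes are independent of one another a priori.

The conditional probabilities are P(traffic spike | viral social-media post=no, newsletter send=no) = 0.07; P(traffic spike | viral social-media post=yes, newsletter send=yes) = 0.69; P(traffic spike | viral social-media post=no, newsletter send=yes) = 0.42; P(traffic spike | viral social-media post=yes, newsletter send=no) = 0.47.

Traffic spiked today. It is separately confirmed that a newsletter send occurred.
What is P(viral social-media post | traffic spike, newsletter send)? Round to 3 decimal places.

By total probability over both values of viral social-media post:
  P(traffic spike | newsletter send) = 0.42×0.78 + 0.69×0.22
        = 0.327600 + 0.151800 = 0.479400
The terms with viral social-media post present sum to 0.151800, so
  P(viral social-media post | traffic spike, newsletter send) = 0.151800 / 0.479400 ≈ 0.317

P(viral social-media post | traffic spike, newsletter send) ≈ 0.317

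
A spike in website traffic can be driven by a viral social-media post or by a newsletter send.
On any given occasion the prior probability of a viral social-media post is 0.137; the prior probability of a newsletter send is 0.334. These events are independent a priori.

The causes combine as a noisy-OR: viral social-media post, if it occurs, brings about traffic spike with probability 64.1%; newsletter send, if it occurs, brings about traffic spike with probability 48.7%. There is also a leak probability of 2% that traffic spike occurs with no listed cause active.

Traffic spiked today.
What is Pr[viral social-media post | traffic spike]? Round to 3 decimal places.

Pr[viral social-media post | traffic spike] ≈ 0.384

Under noisy-OR, P(traffic spike | causes) = 1 − (1−0.02)·∏(1−qᵢ) over the active causes.
Weight on viral social-media post=true, given the evidence: 0.059141 + 0.037499 = 0.096640
Denominator P(traffic spike): 0.02×0.863×0.666 + 0.49726×0.863×0.334 + 0.64818×0.137×0.666 + 0.819516×0.137×0.334 = 0.251466
Posterior = 0.096640 / 0.251466 ≈ 0.384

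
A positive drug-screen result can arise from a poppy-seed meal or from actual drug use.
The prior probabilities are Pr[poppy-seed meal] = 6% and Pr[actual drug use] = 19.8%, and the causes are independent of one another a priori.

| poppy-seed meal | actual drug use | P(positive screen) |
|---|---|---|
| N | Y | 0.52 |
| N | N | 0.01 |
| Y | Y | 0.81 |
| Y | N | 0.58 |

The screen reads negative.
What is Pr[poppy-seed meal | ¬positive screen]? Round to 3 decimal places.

Pr[poppy-seed meal | ¬positive screen] ≈ 0.026

Sum P(¬positive screen|·) weighted by the priors over the 4 (poppy-seed meal, actual drug use) configurations:
  P(¬positive screen) = 0.99×0.94×0.802 + 0.48×0.94×0.198 + 0.42×0.06×0.802 + 0.19×0.06×0.198
        = 0.746341 + 0.089338 + 0.020210 + 0.002257 = 0.858146
Configurations with poppy-seed meal contribute 0.022467, so
  P(poppy-seed meal | ¬positive screen) = 0.022467 / 0.858146 ≈ 0.026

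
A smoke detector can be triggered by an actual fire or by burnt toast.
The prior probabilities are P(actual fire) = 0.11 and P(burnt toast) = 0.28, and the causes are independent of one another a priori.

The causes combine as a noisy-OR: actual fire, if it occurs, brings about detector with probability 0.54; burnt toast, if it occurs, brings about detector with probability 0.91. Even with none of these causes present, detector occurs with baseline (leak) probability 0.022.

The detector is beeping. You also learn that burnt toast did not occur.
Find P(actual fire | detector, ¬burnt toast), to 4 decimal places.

P(actual fire | detector, ¬burnt toast) ≈ 0.7555

Under noisy-OR, P(detector | causes) = 1 − (1−0.022)·∏(1−qᵢ) over the active causes.
Numerator (weight on configurations with actual fire): 0.55012×0.11 = 0.060513
Normalizer over all consistent configurations: 0.022×0.89 + 0.55012×0.11 = 0.080093
Posterior = 0.060513 / 0.080093 ≈ 0.7555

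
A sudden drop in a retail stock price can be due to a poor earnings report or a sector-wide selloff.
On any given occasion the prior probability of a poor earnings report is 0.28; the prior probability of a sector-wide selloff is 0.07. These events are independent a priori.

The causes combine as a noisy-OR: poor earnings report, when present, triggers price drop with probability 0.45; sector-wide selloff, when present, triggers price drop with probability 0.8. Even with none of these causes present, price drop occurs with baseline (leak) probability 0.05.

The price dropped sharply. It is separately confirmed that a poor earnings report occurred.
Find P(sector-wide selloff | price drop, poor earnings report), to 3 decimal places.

P(sector-wide selloff | price drop, poor earnings report) ≈ 0.124

Under noisy-OR, P(price drop | causes) = 1 − (1−0.05)·∏(1−qᵢ) over the active causes.
Numerator (weight on configurations with sector-wide selloff): 0.8955·0.07 = 0.062685
Normalizer over all consistent configurations: 0.4775·0.93 + 0.8955·0.07 = 0.506760
Posterior = 0.062685 / 0.506760 ≈ 0.124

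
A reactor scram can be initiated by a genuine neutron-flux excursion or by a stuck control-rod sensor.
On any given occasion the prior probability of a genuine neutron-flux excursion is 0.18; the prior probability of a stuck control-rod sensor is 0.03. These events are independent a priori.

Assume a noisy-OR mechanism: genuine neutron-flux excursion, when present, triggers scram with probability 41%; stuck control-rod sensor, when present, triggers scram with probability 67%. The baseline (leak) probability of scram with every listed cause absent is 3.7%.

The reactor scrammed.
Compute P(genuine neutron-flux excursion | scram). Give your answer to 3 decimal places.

Under noisy-OR, P(scram | causes) = 1 − (1−0.037)·∏(1−qᵢ) over the active causes.
Sum P(scram|·) weighted by the priors over the 4 (genuine neutron-flux excursion, stuck control-rod sensor) configurations:
  P(scram) = 0.037*0.82*0.97 + 0.68221*0.82*0.03 + 0.43183*0.18*0.97 + 0.812504*0.18*0.03
        = 0.029430 + 0.016782 + 0.075398 + 0.004388 = 0.125998
The terms with genuine neutron-flux excursion present sum to 0.079786, so
  P(genuine neutron-flux excursion | scram) = 0.079786 / 0.125998 ≈ 0.633

P(genuine neutron-flux excursion | scram) ≈ 0.633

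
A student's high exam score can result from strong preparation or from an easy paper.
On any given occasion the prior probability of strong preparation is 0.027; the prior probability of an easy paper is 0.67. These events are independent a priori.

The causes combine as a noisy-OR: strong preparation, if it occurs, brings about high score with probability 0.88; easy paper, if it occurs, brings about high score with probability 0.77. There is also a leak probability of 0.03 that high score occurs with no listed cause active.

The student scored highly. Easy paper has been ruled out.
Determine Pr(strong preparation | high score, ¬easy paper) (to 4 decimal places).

Pr(strong preparation | high score, ¬easy paper) ≈ 0.4497

Under noisy-OR, P(high score | causes) = 1 − (1−0.03)·∏(1−qᵢ) over the active causes.
By total probability over both values of strong preparation:
  P(high score | ¬easy paper) = 0.03*0.973 + 0.8836*0.027
        = 0.029190 + 0.023857 = 0.053047
Configurations with strong preparation contribute 0.023857, so
  P(strong preparation | high score, ¬easy paper) = 0.023857 / 0.053047 ≈ 0.4497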